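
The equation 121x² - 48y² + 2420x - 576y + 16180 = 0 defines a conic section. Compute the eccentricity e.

Group the x- and y-terms: 121(x² + 20x) -48(y² + 12y) = -16180
Completing the square gives 121(x + 10)² -48(y + 6)² = -16180 + 12100 - 1728 = -5808.
Dividing both sides by -5808: (y + 6)²/121 - (x + 10)²/48 = 1
Hyperbola, center (-10, -6), transverse axis vertical; a² = 121, b² = 48.
c² = a² + b² = 169, so c = 13.
e = c/a = 13/11.

e = 13/11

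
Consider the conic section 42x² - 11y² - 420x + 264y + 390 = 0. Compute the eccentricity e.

Group the x- and y-terms: 42(x² - 10x) -11(y² - 24y) = -390
42(x - 5)² -11(y - 12)² = -390 + 1050 - 1584 = -924
Divide through by -924 to get (y - 12)²/84 - (x - 5)²/22 = 1.
Hyperbola, center (5, 12), transverse axis vertical; a² = 84, b² = 22.
c² = a² + b² = 106, so c = √106.
e = c/a = √106/2√21 = √2226/42.

e = √2226/42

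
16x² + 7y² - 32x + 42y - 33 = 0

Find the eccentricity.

Rearranging, 16(x² - 2x) + 7(y² + 6y) = 33.
Complete the square: 16(x - 1)² + 7(y + 3)² = 33 + 16 + 63 = 112
Divide through by 112 to get (x - 1)²/7 + (y + 3)²/16 = 1.
Ellipse, center (1, -3), major axis vertical; a² = 16, b² = 7.
c² = a² - b² = 9, so c = 3.
e = c/a = 3/4.

e = 3/4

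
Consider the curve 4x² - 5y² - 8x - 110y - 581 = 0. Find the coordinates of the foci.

(1, -14) and (1, -8)

4(x² - 2x) -5(y² + 22y) = 581
Complete the square in x and y: 4(x - 1)² -5(y + 11)² = 581 + 4 - 605 = -20
Divide by -20: (y + 11)²/4 - (x - 1)²/5 = 1
Hyperbola, center (1, -11), transverse axis vertical; a² = 4, b² = 5.
c² = a² + b² = 4 + 5 = 9, so c = 3.
Foci lie on the vertical axis through the center: (h, k ± c).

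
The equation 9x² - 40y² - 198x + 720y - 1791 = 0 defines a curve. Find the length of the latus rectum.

80/3

Group: 9(x² - 22x) -40(y² - 18y) = 1791
Complete the square in x and y: 9(x - 11)² -40(y - 9)² = 1791 + 1089 - 3240 = -360
Divide by -360: (y - 9)²/9 - (x - 11)²/40 = 1
Hyperbola, center (11, 9), transverse axis vertical; a² = 9, b² = 40.
Latus rectum length = 2b²/a = 2·40/3 = 80/3.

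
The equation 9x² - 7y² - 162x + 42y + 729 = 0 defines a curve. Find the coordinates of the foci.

Group: 9(x² - 18x) -7(y² - 6y) = -729
Complete the square in x and y: 9(x - 9)² -7(y - 3)² = -729 + 729 - 63 = -63
Divide by -63: (y - 3)²/9 - (x - 9)²/7 = 1
Hyperbola, center (9, 3), transverse axis vertical; a² = 9, b² = 7.
c² = a² + b² = 9 + 7 = 16, so c = 4.
Foci lie on the vertical axis through the center: (h, k ± c).

(9, -1) and (9, 7)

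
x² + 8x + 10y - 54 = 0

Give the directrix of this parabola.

Only x is squared. Complete the square in x: (x + 4)² = -10(y - 7).
Vertex (-4, 7); 4p = -10 so p = -5/2. Opens down.
Directrix is the horizontal line y = k − p = 7 − (-5/2) = 19/2.

y = 19/2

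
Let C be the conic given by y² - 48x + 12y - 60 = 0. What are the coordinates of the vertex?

(-2, -6)

Only y is squared. Complete the square in y: (y + 6)² = 48(x + 2).
Vertex (-2, -6); 4p = 48 so p = 12. Opens right.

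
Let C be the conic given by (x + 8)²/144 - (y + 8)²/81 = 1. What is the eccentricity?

Center (-8, -8). The positive term is the x-term, so the transverse axis is horizontal; a² = 144, b² = 81.
c² = a² + b² = 225, so c = 15.
e = c/a = 15/12 = 5/4.

e = 5/4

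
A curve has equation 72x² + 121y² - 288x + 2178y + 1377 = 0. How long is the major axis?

72(x² - 4x) + 121(y² + 18y) = -1377
Complete the square in x and y: 72(x - 2)² + 121(y + 9)² = -1377 + 288 + 9801 = 8712
Dividing both sides by 8712: (x - 2)²/121 + (y + 9)²/72 = 1
Ellipse, center (2, -9), major axis horizontal; a² = 121, b² = 72.
a² = 121 so a = 11; the major axis has length 2a = 22.

22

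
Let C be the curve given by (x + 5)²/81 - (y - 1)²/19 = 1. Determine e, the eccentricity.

e = 10/9

Center (-5, 1). The positive term is the x-term, so the transverse axis is horizontal; a² = 81, b² = 19.
c² = a² + b² = 100, so c = 10.
e = c/a = 10/9.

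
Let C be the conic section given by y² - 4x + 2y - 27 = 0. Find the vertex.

Only y is squared. Complete the square in y: (y + 1)² = 4(x + 7).
Vertex (-7, -1); 4p = 4 so p = 1. Opens right.

(-7, -1)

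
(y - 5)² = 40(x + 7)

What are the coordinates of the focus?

Vertex (-7, 5); 4p = 40 so p = 10. Opens right.
Focus is p units from the vertex along the axis: (h + p, k).

(3, 5)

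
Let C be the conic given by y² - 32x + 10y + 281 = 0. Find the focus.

(16, -5)

Only y is squared. Complete the square in y: (y + 5)² = 32(x - 8).
Vertex (8, -5); 4p = 32 so p = 8. Opens right.
Focus is p units from the vertex along the axis: (h + p, k).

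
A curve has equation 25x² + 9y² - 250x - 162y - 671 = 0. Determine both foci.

Group: 25(x² - 10x) + 9(y² - 18y) = 671
25(x - 5)² + 9(y - 9)² = 671 + 625 + 729 = 2025
Divide through by 2025 to get (x - 5)²/81 + (y - 9)²/225 = 1.
Ellipse, center (5, 9), major axis vertical; a² = 225, b² = 81.
c² = a² - b² = 225 - 81 = 144, so c = 12.
Foci lie on the vertical axis through the center: (h, k ± c).

(5, -3) and (5, 21)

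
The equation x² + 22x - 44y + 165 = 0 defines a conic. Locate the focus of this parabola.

(-11, 12)

Only x is squared. Complete the square in x: (x + 11)² = 44(y - 1).
Vertex (-11, 1); 4p = 44 so p = 11. Opens up.
Focus is p units from the vertex along the axis: (h, k + p).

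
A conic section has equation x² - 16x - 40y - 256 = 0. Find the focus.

(8, 2)

Only x is squared. Complete the square in x: (x - 8)² = 40(y + 8).
Vertex (8, -8); 4p = 40 so p = 10. Opens up.
Focus is p units from the vertex along the axis: (h, k + p).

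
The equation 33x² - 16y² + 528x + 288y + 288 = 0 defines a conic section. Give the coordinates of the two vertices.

Group the x- and y-terms: 33(x² + 16x) -16(y² - 18y) = -288
Completing the square gives 33(x + 8)² -16(y - 9)² = -288 + 2112 - 1296 = 528.
Divide through by 528 to get (x + 8)²/16 - (y - 9)²/33 = 1.
Hyperbola, center (-8, 9), transverse axis horizontal; a² = 16, b² = 33.
a = 4. Vertices at (h ± a, k).

(-12, 9) and (-4, 9)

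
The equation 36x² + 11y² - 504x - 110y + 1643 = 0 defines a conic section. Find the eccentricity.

36(x² - 14x) + 11(y² - 10y) = -1643
Complete the square in x and y: 36(x - 7)² + 11(y - 5)² = -1643 + 1764 + 275 = 396
Divide by 396: (x - 7)²/11 + (y - 5)²/36 = 1
Ellipse, center (7, 5), major axis vertical; a² = 36, b² = 11.
c² = a² - b² = 25, so c = 5.
e = c/a = 5/6.

e = 5/6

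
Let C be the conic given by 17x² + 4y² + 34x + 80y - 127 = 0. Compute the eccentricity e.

e = √221/17

17(x² + 2x) + 4(y² + 20y) = 127
Complete the square in x and y: 17(x + 1)² + 4(y + 10)² = 127 + 17 + 400 = 544
Divide by 544: (x + 1)²/32 + (y + 10)²/136 = 1
Ellipse, center (-1, -10), major axis vertical; a² = 136, b² = 32.
c² = a² - b² = 104, so c = 2√26.
e = c/a = 2√26/2√34 = √221/17.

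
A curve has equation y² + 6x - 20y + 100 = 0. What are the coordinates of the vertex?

(0, 10)

Only y is squared. Complete the square in y: (y - 10)² = -6x.
Vertex (0, 10); 4p = -6 so p = -3/2. Opens left.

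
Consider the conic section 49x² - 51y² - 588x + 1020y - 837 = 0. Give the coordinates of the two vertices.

Collect terms: 49(x² - 12x) -51(y² - 20y) = 837
49(x - 6)² -51(y - 10)² = 837 + 1764 - 5100 = -2499
Divide by -2499: (y - 10)²/49 - (x - 6)²/51 = 1
Hyperbola, center (6, 10), transverse axis vertical; a² = 49, b² = 51.
a = 7. Vertices at (h, k ± a).

(6, 3) and (6, 17)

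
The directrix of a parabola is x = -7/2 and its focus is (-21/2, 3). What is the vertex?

The vertex is the midpoint between the focus and the directrix along the axis of symmetry.
Axis is horizontal (directrix is vertical). Vertex x-coordinate = (-21/2 + (-7/2))/2 = -7; y-coordinate = 3.

(-7, 3)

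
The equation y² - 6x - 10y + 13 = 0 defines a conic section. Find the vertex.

(-2, 5)

Only y is squared. Complete the square in y: (y - 5)² = 6(x + 2).
Vertex (-2, 5); 4p = 6 so p = 3/2. Opens right.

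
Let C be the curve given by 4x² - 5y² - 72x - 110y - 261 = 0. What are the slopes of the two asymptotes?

Rearranging, 4(x² - 18x) -5(y² + 22y) = 261.
4(x - 9)² -5(y + 11)² = 261 + 324 - 605 = -20
Divide through by -20 to get (y + 11)²/4 - (x - 9)²/5 = 1.
Hyperbola, center (9, -11), transverse axis vertical; a² = 4, b² = 5.
For a vertical hyperbola the asymptotes have slope ±a/b.
Here that is ±2/√5 = ±2√5/5.

2√5/5 and -2√5/5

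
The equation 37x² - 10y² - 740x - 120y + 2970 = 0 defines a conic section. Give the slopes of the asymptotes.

√370/10 and -√370/10

Group: 37(x² - 20x) -10(y² + 12y) = -2970
Complete the square: 37(x - 10)² -10(y + 6)² = -2970 + 3700 - 360 = 370
Divide by 370: (x - 10)²/10 - (y + 6)²/37 = 1
Hyperbola, center (10, -6), transverse axis horizontal; a² = 10, b² = 37.
For a horizontal hyperbola the asymptotes have slope ±b/a.
Here that is ±√37/√10 = ±√370/10.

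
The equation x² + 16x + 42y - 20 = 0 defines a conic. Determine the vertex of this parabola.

(-8, 2)

Only x is squared. Complete the square in x: (x + 8)² = -42(y - 2).
Vertex (-8, 2); 4p = -42 so p = -21/2. Opens down.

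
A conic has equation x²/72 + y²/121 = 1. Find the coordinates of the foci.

(0, -7) and (0, 7)

Center (0, 0). The larger denominator 121 sits under the y-term, so the major axis is vertical; a² = 121, b² = 72.
c² = a² - b² = 121 - 72 = 49, so c = 7.
Foci lie on the vertical axis through the center: (h, k ± c).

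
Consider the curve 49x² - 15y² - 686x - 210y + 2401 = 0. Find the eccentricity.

e = 8/7

Rearranging, 49(x² - 14x) -15(y² + 14y) = -2401.
Complete the square: 49(x - 7)² -15(y + 7)² = -2401 + 2401 - 735 = -735
Divide through by -735 to get (y + 7)²/49 - (x - 7)²/15 = 1.
Hyperbola, center (7, -7), transverse axis vertical; a² = 49, b² = 15.
c² = a² + b² = 64, so c = 8.
e = c/a = 8/7.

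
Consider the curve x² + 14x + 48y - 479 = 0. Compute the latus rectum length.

Only x is squared. Complete the square in x: (x + 7)² = -48(y - 11).
Vertex (-7, 11); 4p = -48 so p = -12. Opens down.
Latus rectum length = |4p| = 48.

48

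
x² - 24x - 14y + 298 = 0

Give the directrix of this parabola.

Only x is squared. Complete the square in x: (x - 12)² = 14(y - 11).
Vertex (12, 11); 4p = 14 so p = 7/2. Opens up.
Directrix is the horizontal line y = k − p = 11 − (7/2) = 15/2.

y = 15/2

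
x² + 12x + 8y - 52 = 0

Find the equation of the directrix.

Only x is squared. Complete the square in x: (x + 6)² = -8(y - 11).
Vertex (-6, 11); 4p = -8 so p = -2. Opens down.
Directrix is the horizontal line y = k − p = 11 − (-2) = 13.

y = 13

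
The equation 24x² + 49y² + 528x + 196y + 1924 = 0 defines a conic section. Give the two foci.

(-16, -2) and (-6, -2)

Rearranging, 24(x² + 22x) + 49(y² + 4y) = -1924.
Complete the square in x and y: 24(x + 11)² + 49(y + 2)² = -1924 + 2904 + 196 = 1176
Divide through by 1176 to get (x + 11)²/49 + (y + 2)²/24 = 1.
Ellipse, center (-11, -2), major axis horizontal; a² = 49, b² = 24.
c² = a² - b² = 49 - 24 = 25, so c = 5.
Foci lie on the horizontal axis through the center: (h ± c, k).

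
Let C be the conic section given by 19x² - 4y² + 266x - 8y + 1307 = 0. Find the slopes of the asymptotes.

19(x² + 14x) -4(y² + 2y) = -1307
Complete the square: 19(x + 7)² -4(y + 1)² = -1307 + 931 - 4 = -380
Dividing both sides by -380: (y + 1)²/95 - (x + 7)²/20 = 1
Hyperbola, center (-7, -1), transverse axis vertical; a² = 95, b² = 20.
For a vertical hyperbola the asymptotes have slope ±a/b.
Here that is ±√95/2√5 = ±√19/2.

√19/2 and -√19/2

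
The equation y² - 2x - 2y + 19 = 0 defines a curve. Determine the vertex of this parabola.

(9, 1)

Only y is squared. Complete the square in y: (y - 1)² = 2(x - 9).
Vertex (9, 1); 4p = 2 so p = 1/2. Opens right.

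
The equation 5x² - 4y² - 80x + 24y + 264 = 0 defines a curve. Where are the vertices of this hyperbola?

(6, 3) and (10, 3)

5(x² - 16x) -4(y² - 6y) = -264
5(x - 8)² -4(y - 3)² = -264 + 320 - 36 = 20
Divide through by 20 to get (x - 8)²/4 - (y - 3)²/5 = 1.
Hyperbola, center (8, 3), transverse axis horizontal; a² = 4, b² = 5.
a = 2. Vertices at (h ± a, k).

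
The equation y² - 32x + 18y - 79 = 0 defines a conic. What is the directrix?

Only y is squared. Complete the square in y: (y + 9)² = 32(x + 5).
Vertex (-5, -9); 4p = 32 so p = 8. Opens right.
Directrix is the vertical line x = h − p = -5 − (8) = -13.

x = -13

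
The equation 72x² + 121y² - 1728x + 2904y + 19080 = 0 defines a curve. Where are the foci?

Group the x- and y-terms: 72(x² - 24x) + 121(y² + 24y) = -19080
Completing the square gives 72(x - 12)² + 121(y + 12)² = -19080 + 10368 + 17424 = 8712.
Divide by 8712: (x - 12)²/121 + (y + 12)²/72 = 1
Ellipse, center (12, -12), major axis horizontal; a² = 121, b² = 72.
c² = a² - b² = 121 - 72 = 49, so c = 7.
Foci lie on the horizontal axis through the center: (h ± c, k).

(5, -12) and (19, -12)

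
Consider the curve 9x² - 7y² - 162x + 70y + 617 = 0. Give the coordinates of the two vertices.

Collect terms: 9(x² - 18x) -7(y² - 10y) = -617
Complete the square: 9(x - 9)² -7(y - 5)² = -617 + 729 - 175 = -63
Dividing both sides by -63: (y - 5)²/9 - (x - 9)²/7 = 1
Hyperbola, center (9, 5), transverse axis vertical; a² = 9, b² = 7.
a = 3. Vertices at (h, k ± a).

(9, 2) and (9, 8)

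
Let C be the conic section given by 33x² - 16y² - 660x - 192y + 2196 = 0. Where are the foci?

(3, -6) and (17, -6)

Group the x- and y-terms: 33(x² - 20x) -16(y² + 12y) = -2196
Complete the square in x and y: 33(x - 10)² -16(y + 6)² = -2196 + 3300 - 576 = 528
Divide by 528: (x - 10)²/16 - (y + 6)²/33 = 1
Hyperbola, center (10, -6), transverse axis horizontal; a² = 16, b² = 33.
c² = a² + b² = 16 + 33 = 49, so c = 7.
Foci lie on the horizontal axis through the center: (h ± c, k).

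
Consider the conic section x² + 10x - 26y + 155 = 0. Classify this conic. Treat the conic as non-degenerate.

No xy term. Coefficients of x² and y² are A = 1, C = 0.
Exactly one squared variable ⇒ parabola.

parabola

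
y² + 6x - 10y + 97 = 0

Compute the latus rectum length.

6

Only y is squared. Complete the square in y: (y - 5)² = -6(x + 12).
Vertex (-12, 5); 4p = -6 so p = -3/2. Opens left.
Latus rectum length = |4p| = 6.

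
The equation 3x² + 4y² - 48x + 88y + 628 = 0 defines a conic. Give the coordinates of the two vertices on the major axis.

Rearranging, 3(x² - 16x) + 4(y² + 22y) = -628.
Complete the square: 3(x - 8)² + 4(y + 11)² = -628 + 192 + 484 = 48
Divide by 48: (x - 8)²/16 + (y + 11)²/12 = 1
Ellipse, center (8, -11), major axis horizontal; a² = 16, b² = 12.
a = 4. Vertices at (h ± a, k).

(4, -11) and (12, -11)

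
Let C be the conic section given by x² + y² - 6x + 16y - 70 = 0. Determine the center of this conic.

(3, -8)

Rearranging, (x² - 6x) + (y² + 16y) = 70.
(x - 3)² + (y + 8)² = 70 + 9 + 64 = 143
So (x - 3)² + (y + 8)² = 143.
Circle centered at (3, -8) with r² = 143.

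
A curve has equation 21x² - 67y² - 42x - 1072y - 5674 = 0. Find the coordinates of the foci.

(1 - 2√22, -8) and (1 + 2√22, -8)

Collect terms: 21(x² - 2x) -67(y² + 16y) = 5674
Complete the square in x and y: 21(x - 1)² -67(y + 8)² = 5674 + 21 - 4288 = 1407
Divide by 1407: (x - 1)²/67 - (y + 8)²/21 = 1
Hyperbola, center (1, -8), transverse axis horizontal; a² = 67, b² = 21.
c² = a² + b² = 67 + 21 = 88, so c = 2√22.
Foci lie on the horizontal axis through the center: (h ± c, k).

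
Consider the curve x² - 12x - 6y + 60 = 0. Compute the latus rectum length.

Only x is squared. Complete the square in x: (x - 6)² = 6(y - 4).
Vertex (6, 4); 4p = 6 so p = 3/2. Opens up.
Latus rectum length = |4p| = 6.

6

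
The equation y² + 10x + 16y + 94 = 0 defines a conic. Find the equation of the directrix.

Only y is squared. Complete the square in y: (y + 8)² = -10(x + 3).
Vertex (-3, -8); 4p = -10 so p = -5/2. Opens left.
Directrix is the vertical line x = h − p = -3 − (-5/2) = -1/2.

x = -1/2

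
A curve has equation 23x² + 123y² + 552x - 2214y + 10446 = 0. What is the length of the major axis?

Group: 23(x² + 24x) + 123(y² - 18y) = -10446
Complete the square: 23(x + 12)² + 123(y - 9)² = -10446 + 3312 + 9963 = 2829
Divide through by 2829 to get (x + 12)²/123 + (y - 9)²/23 = 1.
Ellipse, center (-12, 9), major axis horizontal; a² = 123, b² = 23.
a² = 123 so a = √123; the major axis has length 2a = 2√123.

2√123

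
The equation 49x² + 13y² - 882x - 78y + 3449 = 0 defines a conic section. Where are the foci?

(9, -3) and (9, 9)

Group: 49(x² - 18x) + 13(y² - 6y) = -3449
49(x - 9)² + 13(y - 3)² = -3449 + 3969 + 117 = 637
Divide through by 637 to get (x - 9)²/13 + (y - 3)²/49 = 1.
Ellipse, center (9, 3), major axis vertical; a² = 49, b² = 13.
c² = a² - b² = 49 - 13 = 36, so c = 6.
Foci lie on the vertical axis through the center: (h, k ± c).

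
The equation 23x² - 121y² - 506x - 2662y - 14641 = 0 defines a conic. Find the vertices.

(0, -11) and (22, -11)

Collect terms: 23(x² - 22x) -121(y² + 22y) = 14641
Completing the square gives 23(x - 11)² -121(y + 11)² = 14641 + 2783 - 14641 = 2783.
Divide by 2783: (x - 11)²/121 - (y + 11)²/23 = 1
Hyperbola, center (11, -11), transverse axis horizontal; a² = 121, b² = 23.
a = 11. Vertices at (h ± a, k).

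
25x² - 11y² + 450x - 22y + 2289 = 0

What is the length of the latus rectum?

Group the x- and y-terms: 25(x² + 18x) -11(y² + 2y) = -2289
Complete the square: 25(x + 9)² -11(y + 1)² = -2289 + 2025 - 11 = -275
Dividing both sides by -275: (y + 1)²/25 - (x + 9)²/11 = 1
Hyperbola, center (-9, -1), transverse axis vertical; a² = 25, b² = 11.
Latus rectum length = 2b²/a = 2·11/5 = 22/5.

22/5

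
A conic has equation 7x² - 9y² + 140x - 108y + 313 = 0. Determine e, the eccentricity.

e = 4/3

Rearranging, 7(x² + 20x) -9(y² + 12y) = -313.
Complete the square: 7(x + 10)² -9(y + 6)² = -313 + 700 - 324 = 63
Divide through by 63 to get (x + 10)²/9 - (y + 6)²/7 = 1.
Hyperbola, center (-10, -6), transverse axis horizontal; a² = 9, b² = 7.
c² = a² + b² = 16, so c = 4.
e = c/a = 4/3.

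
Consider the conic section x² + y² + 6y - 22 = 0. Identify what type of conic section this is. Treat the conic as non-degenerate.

circle

No xy term. Coefficients of x² and y² are A = 1, C = 1.
A = C (same sign) ⇒ circle.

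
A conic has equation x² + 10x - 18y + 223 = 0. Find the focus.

Only x is squared. Complete the square in x: (x + 5)² = 18(y - 11).
Vertex (-5, 11); 4p = 18 so p = 9/2. Opens up.
Focus is p units from the vertex along the axis: (h, k + p).

(-5, 31/2)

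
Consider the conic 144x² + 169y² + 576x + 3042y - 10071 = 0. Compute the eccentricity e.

Rearranging, 144(x² + 4x) + 169(y² + 18y) = 10071.
Complete the square: 144(x + 2)² + 169(y + 9)² = 10071 + 576 + 13689 = 24336
Divide through by 24336 to get (x + 2)²/169 + (y + 9)²/144 = 1.
Ellipse, center (-2, -9), major axis horizontal; a² = 169, b² = 144.
c² = a² - b² = 25, so c = 5.
e = c/a = 5/13.

e = 5/13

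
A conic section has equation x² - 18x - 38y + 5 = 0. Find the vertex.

Only x is squared. Complete the square in x: (x - 9)² = 38(y + 2).
Vertex (9, -2); 4p = 38 so p = 19/2. Opens up.

(9, -2)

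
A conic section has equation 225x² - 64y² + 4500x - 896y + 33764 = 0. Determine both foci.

Group the x- and y-terms: 225(x² + 20x) -64(y² + 14y) = -33764
Completing the square gives 225(x + 10)² -64(y + 7)² = -33764 + 22500 - 3136 = -14400.
Divide through by -14400 to get (y + 7)²/225 - (x + 10)²/64 = 1.
Hyperbola, center (-10, -7), transverse axis vertical; a² = 225, b² = 64.
c² = a² + b² = 225 + 64 = 289, so c = 17.
Foci lie on the vertical axis through the center: (h, k ± c).

(-10, -24) and (-10, 10)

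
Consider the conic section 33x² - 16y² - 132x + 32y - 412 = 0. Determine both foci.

(-5, 1) and (9, 1)

Group: 33(x² - 4x) -16(y² - 2y) = 412
Complete the square: 33(x - 2)² -16(y - 1)² = 412 + 132 - 16 = 528
Dividing both sides by 528: (x - 2)²/16 - (y - 1)²/33 = 1
Hyperbola, center (2, 1), transverse axis horizontal; a² = 16, b² = 33.
c² = a² + b² = 16 + 33 = 49, so c = 7.
Foci lie on the horizontal axis through the center: (h ± c, k).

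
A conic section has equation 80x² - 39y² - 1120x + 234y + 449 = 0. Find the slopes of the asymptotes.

4√195/39 and -4√195/39

Collect terms: 80(x² - 14x) -39(y² - 6y) = -449
Complete the square in x and y: 80(x - 7)² -39(y - 3)² = -449 + 3920 - 351 = 3120
Dividing both sides by 3120: (x - 7)²/39 - (y - 3)²/80 = 1
Hyperbola, center (7, 3), transverse axis horizontal; a² = 39, b² = 80.
For a horizontal hyperbola the asymptotes have slope ±b/a.
Here that is ±4√5/√39 = ±4√195/39.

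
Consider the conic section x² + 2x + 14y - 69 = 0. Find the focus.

(-1, 3/2)

Only x is squared. Complete the square in x: (x + 1)² = -14(y - 5).
Vertex (-1, 5); 4p = -14 so p = -7/2. Opens down.
Focus is p units from the vertex along the axis: (h, k + p).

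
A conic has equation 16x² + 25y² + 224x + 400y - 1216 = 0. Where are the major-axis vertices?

(-22, -8) and (8, -8)

Group the x- and y-terms: 16(x² + 14x) + 25(y² + 16y) = 1216
Completing the square gives 16(x + 7)² + 25(y + 8)² = 1216 + 784 + 1600 = 3600.
Divide by 3600: (x + 7)²/225 + (y + 8)²/144 = 1
Ellipse, center (-7, -8), major axis horizontal; a² = 225, b² = 144.
a = 15. Vertices at (h ± a, k).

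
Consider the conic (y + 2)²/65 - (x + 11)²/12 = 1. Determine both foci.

(-11, -2 - √77) and (-11, -2 + √77)

Center (-11, -2). The positive term is the y-term, so the transverse axis is vertical; a² = 65, b² = 12.
c² = a² + b² = 65 + 12 = 77, so c = √77.
Foci lie on the vertical axis through the center: (h, k ± c).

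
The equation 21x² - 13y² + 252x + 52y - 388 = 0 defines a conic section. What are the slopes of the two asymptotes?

Collect terms: 21(x² + 12x) -13(y² - 4y) = 388
21(x + 6)² -13(y - 2)² = 388 + 756 - 52 = 1092
Dividing both sides by 1092: (x + 6)²/52 - (y - 2)²/84 = 1
Hyperbola, center (-6, 2), transverse axis horizontal; a² = 52, b² = 84.
For a horizontal hyperbola the asymptotes have slope ±b/a.
Here that is ±2√21/2√13 = ±√273/13.

√273/13 and -√273/13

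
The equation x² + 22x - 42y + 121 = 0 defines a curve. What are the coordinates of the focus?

(-11, 21/2)

Only x is squared. Complete the square in x: (x + 11)² = 42y.
Vertex (-11, 0); 4p = 42 so p = 21/2. Opens up.
Focus is p units from the vertex along the axis: (h, k + p).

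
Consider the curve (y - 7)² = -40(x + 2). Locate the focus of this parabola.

(-12, 7)

Vertex (-2, 7); 4p = -40 so p = -10. Opens left.
Focus is p units from the vertex along the axis: (h + p, k).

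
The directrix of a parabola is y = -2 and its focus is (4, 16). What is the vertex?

The vertex is the midpoint between the focus and the directrix along the axis of symmetry.
Axis is vertical (directrix is horizontal). Vertex y-coordinate = (16 + (-2))/2 = 7; x-coordinate = 4.

(4, 7)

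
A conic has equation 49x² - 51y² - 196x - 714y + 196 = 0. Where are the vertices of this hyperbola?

(2, -14) and (2, 0)

Rearranging, 49(x² - 4x) -51(y² + 14y) = -196.
Completing the square gives 49(x - 2)² -51(y + 7)² = -196 + 196 - 2499 = -2499.
Divide by -2499: (y + 7)²/49 - (x - 2)²/51 = 1
Hyperbola, center (2, -7), transverse axis vertical; a² = 49, b² = 51.
a = 7. Vertices at (h, k ± a).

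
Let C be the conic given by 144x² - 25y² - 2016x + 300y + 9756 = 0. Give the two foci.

Group the x- and y-terms: 144(x² - 14x) -25(y² - 12y) = -9756
Complete the square in x and y: 144(x - 7)² -25(y - 6)² = -9756 + 7056 - 900 = -3600
Divide through by -3600 to get (y - 6)²/144 - (x - 7)²/25 = 1.
Hyperbola, center (7, 6), transverse axis vertical; a² = 144, b² = 25.
c² = a² + b² = 144 + 25 = 169, so c = 13.
Foci lie on the vertical axis through the center: (h, k ± c).

(7, -7) and (7, 19)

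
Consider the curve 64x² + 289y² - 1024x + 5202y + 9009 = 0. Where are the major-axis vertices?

Rearranging, 64(x² - 16x) + 289(y² + 18y) = -9009.
Complete the square in x and y: 64(x - 8)² + 289(y + 9)² = -9009 + 4096 + 23409 = 18496
Divide by 18496: (x - 8)²/289 + (y + 9)²/64 = 1
Ellipse, center (8, -9), major axis horizontal; a² = 289, b² = 64.
a = 17. Vertices at (h ± a, k).

(-9, -9) and (25, -9)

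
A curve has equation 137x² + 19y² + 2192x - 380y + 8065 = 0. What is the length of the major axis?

2√137

137(x² + 16x) + 19(y² - 20y) = -8065
Complete the square: 137(x + 8)² + 19(y - 10)² = -8065 + 8768 + 1900 = 2603
Divide through by 2603 to get (x + 8)²/19 + (y - 10)²/137 = 1.
Ellipse, center (-8, 10), major axis vertical; a² = 137, b² = 19.
a² = 137 so a = √137; the major axis has length 2a = 2√137.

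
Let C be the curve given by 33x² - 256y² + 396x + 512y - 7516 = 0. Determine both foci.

Group: 33(x² + 12x) -256(y² - 2y) = 7516
Complete the square: 33(x + 6)² -256(y - 1)² = 7516 + 1188 - 256 = 8448
Divide through by 8448 to get (x + 6)²/256 - (y - 1)²/33 = 1.
Hyperbola, center (-6, 1), transverse axis horizontal; a² = 256, b² = 33.
c² = a² + b² = 256 + 33 = 289, so c = 17.
Foci lie on the horizontal axis through the center: (h ± c, k).

(-23, 1) and (11, 1)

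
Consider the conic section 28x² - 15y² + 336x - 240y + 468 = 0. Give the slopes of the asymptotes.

2√105/15 and -2√105/15

Rearranging, 28(x² + 12x) -15(y² + 16y) = -468.
28(x + 6)² -15(y + 8)² = -468 + 1008 - 960 = -420
Divide by -420: (y + 8)²/28 - (x + 6)²/15 = 1
Hyperbola, center (-6, -8), transverse axis vertical; a² = 28, b² = 15.
For a vertical hyperbola the asymptotes have slope ±a/b.
Here that is ±2√7/√15 = ±2√105/15.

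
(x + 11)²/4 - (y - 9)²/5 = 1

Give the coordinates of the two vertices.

(-13, 9) and (-9, 9)

Center (-11, 9). The positive term is the x-term, so the transverse axis is horizontal; a² = 4, b² = 5.
a = 2. Vertices at (h ± a, k).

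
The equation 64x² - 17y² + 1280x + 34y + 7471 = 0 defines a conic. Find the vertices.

(-10, -7) and (-10, 9)

Group: 64(x² + 20x) -17(y² - 2y) = -7471
Completing the square gives 64(x + 10)² -17(y - 1)² = -7471 + 6400 - 17 = -1088.
Dividing both sides by -1088: (y - 1)²/64 - (x + 10)²/17 = 1
Hyperbola, center (-10, 1), transverse axis vertical; a² = 64, b² = 17.
a = 8. Vertices at (h, k ± a).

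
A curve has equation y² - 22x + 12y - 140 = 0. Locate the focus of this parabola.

(-5/2, -6)

Only y is squared. Complete the square in y: (y + 6)² = 22(x + 8).
Vertex (-8, -6); 4p = 22 so p = 11/2. Opens right.
Focus is p units from the vertex along the axis: (h + p, k).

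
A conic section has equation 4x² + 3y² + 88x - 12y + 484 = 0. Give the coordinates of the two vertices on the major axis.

Rearranging, 4(x² + 22x) + 3(y² - 4y) = -484.
Complete the square in x and y: 4(x + 11)² + 3(y - 2)² = -484 + 484 + 12 = 12
Dividing both sides by 12: (x + 11)²/3 + (y - 2)²/4 = 1
Ellipse, center (-11, 2), major axis vertical; a² = 4, b² = 3.
a = 2. Vertices at (h, k ± a).

(-11, 0) and (-11, 4)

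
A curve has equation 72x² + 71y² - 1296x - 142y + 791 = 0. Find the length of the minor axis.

2√71

Rearranging, 72(x² - 18x) + 71(y² - 2y) = -791.
72(x - 9)² + 71(y - 1)² = -791 + 5832 + 71 = 5112
Divide by 5112: (x - 9)²/71 + (y - 1)²/72 = 1
Ellipse, center (9, 1), major axis vertical; a² = 72, b² = 71.
b² = 71 so b = √71; the minor axis has length 2b = 2√71.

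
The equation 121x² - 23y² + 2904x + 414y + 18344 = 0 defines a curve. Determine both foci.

121(x² + 24x) -23(y² - 18y) = -18344
Complete the square: 121(x + 12)² -23(y - 9)² = -18344 + 17424 - 1863 = -2783
Dividing both sides by -2783: (y - 9)²/121 - (x + 12)²/23 = 1
Hyperbola, center (-12, 9), transverse axis vertical; a² = 121, b² = 23.
c² = a² + b² = 121 + 23 = 144, so c = 12.
Foci lie on the vertical axis through the center: (h, k ± c).

(-12, -3) and (-12, 21)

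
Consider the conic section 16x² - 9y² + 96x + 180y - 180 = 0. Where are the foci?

(-3, 0) and (-3, 20)

Group: 16(x² + 6x) -9(y² - 20y) = 180
Completing the square gives 16(x + 3)² -9(y - 10)² = 180 + 144 - 900 = -576.
Dividing both sides by -576: (y - 10)²/64 - (x + 3)²/36 = 1
Hyperbola, center (-3, 10), transverse axis vertical; a² = 64, b² = 36.
c² = a² + b² = 64 + 36 = 100, so c = 10.
Foci lie on the vertical axis through the center: (h, k ± c).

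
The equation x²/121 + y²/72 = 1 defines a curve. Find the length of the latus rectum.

Center (0, 0). The larger denominator 121 sits under the x-term, so the major axis is horizontal; a² = 121, b² = 72.
Latus rectum length = 2b²/a = 2·72/11 = 144/11.

144/11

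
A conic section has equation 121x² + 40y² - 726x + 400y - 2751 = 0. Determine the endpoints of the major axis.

Group the x- and y-terms: 121(x² - 6x) + 40(y² + 10y) = 2751
Complete the square in x and y: 121(x - 3)² + 40(y + 5)² = 2751 + 1089 + 1000 = 4840
Divide through by 4840 to get (x - 3)²/40 + (y + 5)²/121 = 1.
Ellipse, center (3, -5), major axis vertical; a² = 121, b² = 40.
a = 11. Vertices at (h, k ± a).

(3, -16) and (3, 6)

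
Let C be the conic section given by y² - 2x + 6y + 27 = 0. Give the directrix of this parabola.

x = 17/2

Only y is squared. Complete the square in y: (y + 3)² = 2(x - 9).
Vertex (9, -3); 4p = 2 so p = 1/2. Opens right.
Directrix is the vertical line x = h − p = 9 − (1/2) = 17/2.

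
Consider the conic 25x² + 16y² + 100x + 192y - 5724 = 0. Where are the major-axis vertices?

(-2, -26) and (-2, 14)

Collect terms: 25(x² + 4x) + 16(y² + 12y) = 5724
Complete the square in x and y: 25(x + 2)² + 16(y + 6)² = 5724 + 100 + 576 = 6400
Dividing both sides by 6400: (x + 2)²/256 + (y + 6)²/400 = 1
Ellipse, center (-2, -6), major axis vertical; a² = 400, b² = 256.
a = 20. Vertices at (h, k ± a).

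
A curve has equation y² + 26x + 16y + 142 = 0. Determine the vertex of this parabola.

(-3, -8)

Only y is squared. Complete the square in y: (y + 8)² = -26(x + 3).
Vertex (-3, -8); 4p = -26 so p = -13/2. Opens left.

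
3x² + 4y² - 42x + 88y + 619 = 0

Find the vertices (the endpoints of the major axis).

(5, -11) and (9, -11)

3(x² - 14x) + 4(y² + 22y) = -619
3(x - 7)² + 4(y + 11)² = -619 + 147 + 484 = 12
Dividing both sides by 12: (x - 7)²/4 + (y + 11)²/3 = 1
Ellipse, center (7, -11), major axis horizontal; a² = 4, b² = 3.
a = 2. Vertices at (h ± a, k).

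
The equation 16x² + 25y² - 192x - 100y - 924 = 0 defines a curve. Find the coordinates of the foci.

Collect terms: 16(x² - 12x) + 25(y² - 4y) = 924
Completing the square gives 16(x - 6)² + 25(y - 2)² = 924 + 576 + 100 = 1600.
Divide through by 1600 to get (x - 6)²/100 + (y - 2)²/64 = 1.
Ellipse, center (6, 2), major axis horizontal; a² = 100, b² = 64.
c² = a² - b² = 100 - 64 = 36, so c = 6.
Foci lie on the horizontal axis through the center: (h ± c, k).

(0, 2) and (12, 2)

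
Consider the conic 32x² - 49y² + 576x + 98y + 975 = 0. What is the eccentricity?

32(x² + 18x) -49(y² - 2y) = -975
32(x + 9)² -49(y - 1)² = -975 + 2592 - 49 = 1568
Dividing both sides by 1568: (x + 9)²/49 - (y - 1)²/32 = 1
Hyperbola, center (-9, 1), transverse axis horizontal; a² = 49, b² = 32.
c² = a² + b² = 81, so c = 9.
e = c/a = 9/7.

e = 9/7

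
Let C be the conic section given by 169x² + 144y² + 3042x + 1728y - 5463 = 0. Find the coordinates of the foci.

Group: 169(x² + 18x) + 144(y² + 12y) = 5463
Complete the square: 169(x + 9)² + 144(y + 6)² = 5463 + 13689 + 5184 = 24336
Divide through by 24336 to get (x + 9)²/144 + (y + 6)²/169 = 1.
Ellipse, center (-9, -6), major axis vertical; a² = 169, b² = 144.
c² = a² - b² = 169 - 144 = 25, so c = 5.
Foci lie on the vertical axis through the center: (h, k ± c).

(-9, -11) and (-9, -1)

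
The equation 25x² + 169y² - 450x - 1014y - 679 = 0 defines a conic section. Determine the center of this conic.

25(x² - 18x) + 169(y² - 6y) = 679
Complete the square: 25(x - 9)² + 169(y - 3)² = 679 + 2025 + 1521 = 4225
Dividing both sides by 4225: (x - 9)²/169 + (y - 3)²/25 = 1
Ellipse with center (9, 3).

(9, 3)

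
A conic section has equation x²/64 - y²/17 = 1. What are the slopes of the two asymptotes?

Center (0, 0). The positive term is the x-term, so the transverse axis is horizontal; a² = 64, b² = 17.
For a horizontal hyperbola the asymptotes have slope ±b/a.
Here that is ±√17/8.

√17/8 and -√17/8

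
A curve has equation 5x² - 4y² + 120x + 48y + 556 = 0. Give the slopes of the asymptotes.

√5/2 and -√5/2

5(x² + 24x) -4(y² - 12y) = -556
5(x + 12)² -4(y - 6)² = -556 + 720 - 144 = 20
Dividing both sides by 20: (x + 12)²/4 - (y - 6)²/5 = 1
Hyperbola, center (-12, 6), transverse axis horizontal; a² = 4, b² = 5.
For a horizontal hyperbola the asymptotes have slope ±b/a.
Here that is ±√5/2.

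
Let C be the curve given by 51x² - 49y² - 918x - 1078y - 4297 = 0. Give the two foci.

Collect terms: 51(x² - 18x) -49(y² + 22y) = 4297
Complete the square in x and y: 51(x - 9)² -49(y + 11)² = 4297 + 4131 - 5929 = 2499
Dividing both sides by 2499: (x - 9)²/49 - (y + 11)²/51 = 1
Hyperbola, center (9, -11), transverse axis horizontal; a² = 49, b² = 51.
c² = a² + b² = 49 + 51 = 100, so c = 10.
Foci lie on the horizontal axis through the center: (h ± c, k).

(-1, -11) and (19, -11)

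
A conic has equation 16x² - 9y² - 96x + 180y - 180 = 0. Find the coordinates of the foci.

Group the x- and y-terms: 16(x² - 6x) -9(y² - 20y) = 180
Complete the square: 16(x - 3)² -9(y - 10)² = 180 + 144 - 900 = -576
Divide through by -576 to get (y - 10)²/64 - (x - 3)²/36 = 1.
Hyperbola, center (3, 10), transverse axis vertical; a² = 64, b² = 36.
c² = a² + b² = 64 + 36 = 100, so c = 10.
Foci lie on the vertical axis through the center: (h, k ± c).

(3, 0) and (3, 20)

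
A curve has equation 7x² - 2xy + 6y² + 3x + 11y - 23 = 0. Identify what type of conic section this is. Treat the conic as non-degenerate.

ellipse

A = 7, B = -2, C = 6.
Discriminant B² − 4AC = (-2)² − 4·7·6 = -164.
B² − 4AC < 0 ⇒ ellipse.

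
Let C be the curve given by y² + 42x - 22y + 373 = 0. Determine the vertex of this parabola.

(-6, 11)

Only y is squared. Complete the square in y: (y - 11)² = -42(x + 6).
Vertex (-6, 11); 4p = -42 so p = -21/2. Opens left.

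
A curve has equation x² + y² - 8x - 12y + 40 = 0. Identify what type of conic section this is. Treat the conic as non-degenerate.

circle

No xy term. Coefficients of x² and y² are A = 1, C = 1.
A = C (same sign) ⇒ circle.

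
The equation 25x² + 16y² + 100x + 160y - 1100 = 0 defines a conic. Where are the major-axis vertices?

(-2, -15) and (-2, 5)

Collect terms: 25(x² + 4x) + 16(y² + 10y) = 1100
Complete the square in x and y: 25(x + 2)² + 16(y + 5)² = 1100 + 100 + 400 = 1600
Divide by 1600: (x + 2)²/64 + (y + 5)²/100 = 1
Ellipse, center (-2, -5), major axis vertical; a² = 100, b² = 64.
a = 10. Vertices at (h, k ± a).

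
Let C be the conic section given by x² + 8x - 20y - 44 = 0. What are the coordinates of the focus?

Only x is squared. Complete the square in x: (x + 4)² = 20(y + 3).
Vertex (-4, -3); 4p = 20 so p = 5. Opens up.
Focus is p units from the vertex along the axis: (h, k + p).

(-4, 2)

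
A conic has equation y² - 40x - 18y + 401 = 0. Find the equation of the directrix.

x = -2

Only y is squared. Complete the square in y: (y - 9)² = 40(x - 8).
Vertex (8, 9); 4p = 40 so p = 10. Opens right.
Directrix is the vertical line x = h − p = 8 − (10) = -2.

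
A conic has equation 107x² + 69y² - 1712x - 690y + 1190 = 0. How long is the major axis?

2√107

Group the x- and y-terms: 107(x² - 16x) + 69(y² - 10y) = -1190
Completing the square gives 107(x - 8)² + 69(y - 5)² = -1190 + 6848 + 1725 = 7383.
Dividing both sides by 7383: (x - 8)²/69 + (y - 5)²/107 = 1
Ellipse, center (8, 5), major axis vertical; a² = 107, b² = 69.
a² = 107 so a = √107; the major axis has length 2a = 2√107.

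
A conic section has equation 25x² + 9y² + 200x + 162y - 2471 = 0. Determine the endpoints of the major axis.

25(x² + 8x) + 9(y² + 18y) = 2471
Completing the square gives 25(x + 4)² + 9(y + 9)² = 2471 + 400 + 729 = 3600.
Dividing both sides by 3600: (x + 4)²/144 + (y + 9)²/400 = 1
Ellipse, center (-4, -9), major axis vertical; a² = 400, b² = 144.
a = 20. Vertices at (h, k ± a).

(-4, -29) and (-4, 11)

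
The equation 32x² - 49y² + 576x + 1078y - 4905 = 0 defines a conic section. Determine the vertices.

(-16, 11) and (-2, 11)

Rearranging, 32(x² + 18x) -49(y² - 22y) = 4905.
32(x + 9)² -49(y - 11)² = 4905 + 2592 - 5929 = 1568
Divide through by 1568 to get (x + 9)²/49 - (y - 11)²/32 = 1.
Hyperbola, center (-9, 11), transverse axis horizontal; a² = 49, b² = 32.
a = 7. Vertices at (h ± a, k).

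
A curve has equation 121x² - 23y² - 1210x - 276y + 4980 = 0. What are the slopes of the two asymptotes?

11√23/23 and -11√23/23

Group: 121(x² - 10x) -23(y² + 12y) = -4980
Complete the square in x and y: 121(x - 5)² -23(y + 6)² = -4980 + 3025 - 828 = -2783
Dividing both sides by -2783: (y + 6)²/121 - (x - 5)²/23 = 1
Hyperbola, center (5, -6), transverse axis vertical; a² = 121, b² = 23.
For a vertical hyperbola the asymptotes have slope ±a/b.
Here that is ±11/√23 = ±11√23/23.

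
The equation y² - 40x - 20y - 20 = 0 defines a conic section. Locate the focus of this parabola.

Only y is squared. Complete the square in y: (y - 10)² = 40(x + 3).
Vertex (-3, 10); 4p = 40 so p = 10. Opens right.
Focus is p units from the vertex along the axis: (h + p, k).

(7, 10)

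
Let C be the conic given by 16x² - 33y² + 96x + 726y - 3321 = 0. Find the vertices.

(-3, 7) and (-3, 15)

Group: 16(x² + 6x) -33(y² - 22y) = 3321
16(x + 3)² -33(y - 11)² = 3321 + 144 - 3993 = -528
Divide by -528: (y - 11)²/16 - (x + 3)²/33 = 1
Hyperbola, center (-3, 11), transverse axis vertical; a² = 16, b² = 33.
a = 4. Vertices at (h, k ± a).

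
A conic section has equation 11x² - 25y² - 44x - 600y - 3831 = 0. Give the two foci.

(-4, -12) and (8, -12)

Rearranging, 11(x² - 4x) -25(y² + 24y) = 3831.
Completing the square gives 11(x - 2)² -25(y + 12)² = 3831 + 44 - 3600 = 275.
Dividing both sides by 275: (x - 2)²/25 - (y + 12)²/11 = 1
Hyperbola, center (2, -12), transverse axis horizontal; a² = 25, b² = 11.
c² = a² + b² = 25 + 11 = 36, so c = 6.
Foci lie on the horizontal axis through the center: (h ± c, k).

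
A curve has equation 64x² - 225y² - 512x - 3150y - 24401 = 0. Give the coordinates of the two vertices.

Group the x- and y-terms: 64(x² - 8x) -225(y² + 14y) = 24401
64(x - 4)² -225(y + 7)² = 24401 + 1024 - 11025 = 14400
Divide by 14400: (x - 4)²/225 - (y + 7)²/64 = 1
Hyperbola, center (4, -7), transverse axis horizontal; a² = 225, b² = 64.
a = 15. Vertices at (h ± a, k).

(-11, -7) and (19, -7)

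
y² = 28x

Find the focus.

Vertex (0, 0); 4p = 28 so p = 7. Opens right.
Focus is p units from the vertex along the axis: (h + p, k).

(7, 0)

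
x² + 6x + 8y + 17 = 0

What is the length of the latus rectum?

Only x is squared. Complete the square in x: (x + 3)² = -8(y + 1).
Vertex (-3, -1); 4p = -8 so p = -2. Opens down.
Latus rectum length = |4p| = 8.

8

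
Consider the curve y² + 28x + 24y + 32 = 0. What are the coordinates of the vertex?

Only y is squared. Complete the square in y: (y + 12)² = -28(x - 4).
Vertex (4, -12); 4p = -28 so p = -7. Opens left.

(4, -12)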